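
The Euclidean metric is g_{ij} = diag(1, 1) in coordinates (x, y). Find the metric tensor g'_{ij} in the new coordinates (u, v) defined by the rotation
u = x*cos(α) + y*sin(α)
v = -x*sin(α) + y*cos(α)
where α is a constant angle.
Invert the transformation: x = u*cos(α) - v*sin(α), y = u*sin(α) + v*cos(α)
g'_{ij} = (∂x^k/∂x'^i)(∂x^l/∂x'^j) g_{kl}; with g_{kl} = δ_{kl} this is Σ_k (∂x^k/∂x'^i)(∂x^k/∂x'^j).
Jacobian: ∂x/∂u = cos(α), ∂x/∂v = -sin(α), ∂y/∂u = sin(α), ∂y/∂v = cos(α)
g'_{uu} = (cos(α))(cos(α)) + (sin(α))(sin(α)) = 1
g'_{uv} = (cos(α))(-sin(α)) + (sin(α))(cos(α)) = 0
g'_{vv} = (-sin(α))(-sin(α)) + (cos(α))(cos(α)) = 1
g'_{ij} = diag(1, 1)
The Euclidean metric is invariant under rotations.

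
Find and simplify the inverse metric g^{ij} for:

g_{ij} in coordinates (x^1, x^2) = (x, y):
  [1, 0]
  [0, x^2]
The metric is diagonal, so g^{ij} is diagonal with entries 1/g_{ii}: diag(1, 1/(x^2)).
g^{ij}:
  [1, 0]
  [0, 1/x^2]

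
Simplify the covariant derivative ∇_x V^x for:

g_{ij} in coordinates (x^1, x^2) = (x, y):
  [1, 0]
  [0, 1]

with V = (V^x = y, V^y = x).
All Christoffel symbols are zero.
∇_x V^x = ∂_x V^x + Γ^x_{x j} V^j
  = (0) + (0)(y) + (0)(x)
  = 0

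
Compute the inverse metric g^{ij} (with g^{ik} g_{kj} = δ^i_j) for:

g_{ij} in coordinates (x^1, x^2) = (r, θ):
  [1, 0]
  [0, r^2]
The metric is diagonal, so g^{ij} is diagonal with entries 1/g_{ii}: diag(1, 1/(r^2)).
g^{ij}:
  [1, 0]
  [0, 1/r^2]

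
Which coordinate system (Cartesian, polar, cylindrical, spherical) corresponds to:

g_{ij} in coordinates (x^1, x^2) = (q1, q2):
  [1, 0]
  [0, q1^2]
The line element ds^2 = dq1^2 + q1^2 dq2^2 is dr^2 + r^2 dθ^2 with q1 = r, q2 = θ.
polar coordinates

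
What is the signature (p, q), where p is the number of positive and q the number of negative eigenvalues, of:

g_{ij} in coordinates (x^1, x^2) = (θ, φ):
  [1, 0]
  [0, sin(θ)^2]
The metric is diagonal, so its eigenvalues are the diagonal entries: 1, sin(θ)^2 (at a generic point, where coordinate-dependent entries are positive).
2 positive, 0 negative.
(2, 0) - Riemannian (positive definite)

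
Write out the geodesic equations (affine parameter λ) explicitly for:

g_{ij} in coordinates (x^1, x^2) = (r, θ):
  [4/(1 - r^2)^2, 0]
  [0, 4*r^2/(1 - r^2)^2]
Geodesic equation: d^2x^k/dλ^2 + Γ^k_{ij} (dx^i/dλ)(dx^j/dλ) = 0.
Non-zero Christoffel symbols:
Γ^r_{r r} = 2*r/(1 - r^2)
Γ^r_{θ θ} = (r^3 + r)/(r^2 - 1)
Γ^θ_{r θ} = (-r^2 - 1)/(r^3 - r)
Substituting (the symmetric pair Γ^k_{ij}, Γ^k_{ji} combines into a factor 2):
d^2r/dλ^2 + (2*r/(1 - r^2)) (dr/dλ)^2 + ((r^3 + r)/(r^2 - 1)) (dθ/dλ)^2 = 0
d^2θ/dλ^2 + ((-2*r^2 - 2)/(r^3 - r)) (dr/dλ)(dθ/dλ) = 0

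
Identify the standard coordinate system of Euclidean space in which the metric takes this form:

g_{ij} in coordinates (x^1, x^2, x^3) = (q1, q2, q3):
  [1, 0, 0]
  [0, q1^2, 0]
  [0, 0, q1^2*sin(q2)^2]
The line element ds^2 = dq1^2 + q1^2 dq2^2 + q1^2 sin(q2)^2 dq3^2 is dr^2 + r^2 dθ^2 + r^2 sin(θ)^2 dφ^2 with q1 = r, q2 = θ, q3 = φ.
spherical coordinates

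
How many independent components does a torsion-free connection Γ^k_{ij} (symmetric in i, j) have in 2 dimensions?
Γ^k_{ij} has n choices for the upper index and n(n+1)/2 independent symmetric lower index pairs.
Total = 2 × 2×3/2 = 2 × 3 = 6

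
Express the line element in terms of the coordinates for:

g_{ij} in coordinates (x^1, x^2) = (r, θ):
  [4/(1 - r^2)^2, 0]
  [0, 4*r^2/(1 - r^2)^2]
ds^2 = g_{ij} dx^i dx^j; only the non-zero components contribute.
ds^2 = (4/(1 - r^2)^2) dr^2 + (4*r^2/(1 - r^2)^2) dθ^2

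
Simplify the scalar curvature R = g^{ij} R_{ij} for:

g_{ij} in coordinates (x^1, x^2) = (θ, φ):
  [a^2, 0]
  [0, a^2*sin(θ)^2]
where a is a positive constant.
Non-zero Christoffel symbols (Γ^k_{ij} = Γ^k_{ji}):
Γ^θ_{φ φ} = -sin(2*θ)/2
Γ^φ_{θ φ} = 1/tan(θ)
Ricci tensor (R_{ij} = R^k_{ikj}): R_{θθ} = 1, R_{θφ} = 0, R_{φφ} = sin(θ)^2
Inverse metric: g^{θθ} = 1/a^2, g^{φφ} = 1/(a^2*sin(θ)^2)
R = g^{ij} R_{ij} = (1/a^2)(1) + (1/(a^2*sin(θ)^2))(sin(θ)^2) = 2/a^2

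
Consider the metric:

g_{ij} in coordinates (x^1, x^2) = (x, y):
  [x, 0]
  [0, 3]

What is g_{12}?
With x^1 = x, x^2 = y, g_{12} = g_{xy} is the row-1, column-2 entry of the matrix.
g_{12} = 0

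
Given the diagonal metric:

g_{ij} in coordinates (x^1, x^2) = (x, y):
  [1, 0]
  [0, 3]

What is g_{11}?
With x^1 = x, x^2 = y, g_{11} = g_{xx} is the row-1, column-1 entry of the matrix.
g_{11} = 1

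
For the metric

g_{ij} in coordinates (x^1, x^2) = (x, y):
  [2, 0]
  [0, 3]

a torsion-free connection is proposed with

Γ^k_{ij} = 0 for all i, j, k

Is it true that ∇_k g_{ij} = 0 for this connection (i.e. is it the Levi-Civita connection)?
Using ∇_k g_{ij} = ∂_k g_{ij} - Γ^m_{ki} g_{mj} - Γ^m_{kj} g_{im}:
e.g. ∇_x g_{xx} = (0) - (0) - (0) = 0
Every component ∇_k g_{ij} vanishes: the connection is metric compatible.
Yes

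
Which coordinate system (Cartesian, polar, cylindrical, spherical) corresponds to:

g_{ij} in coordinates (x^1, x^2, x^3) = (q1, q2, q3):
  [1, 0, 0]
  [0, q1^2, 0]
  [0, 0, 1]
The line element ds^2 = dq1^2 + q1^2 dq2^2 + dq3^2 is dr^2 + r^2 dθ^2 + dz^2 with q1 = r, q2 = θ, q3 = z.
cylindrical coordinates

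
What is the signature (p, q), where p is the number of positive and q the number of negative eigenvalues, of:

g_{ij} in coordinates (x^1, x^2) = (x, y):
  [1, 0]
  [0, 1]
The metric is diagonal, so its eigenvalues are the diagonal entries: 1, 1 (at a generic point, where coordinate-dependent entries are positive).
2 positive, 0 negative.
(2, 0) - Riemannian (positive definite)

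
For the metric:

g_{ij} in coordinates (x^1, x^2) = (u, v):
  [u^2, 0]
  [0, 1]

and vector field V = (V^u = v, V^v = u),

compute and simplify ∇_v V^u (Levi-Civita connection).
Non-zero Christoffel symbols:
Γ^u_{u u} = 1/u
∇_v V^u = ∂_v V^u + Γ^u_{v j} V^j
  = (1) + (0)(v) + (0)(u)
  = 1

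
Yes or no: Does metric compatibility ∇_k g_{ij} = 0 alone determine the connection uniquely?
One also needs vanishing torsion; metric compatibility plus torsion-freeness singles out the Levi-Civita connection.
No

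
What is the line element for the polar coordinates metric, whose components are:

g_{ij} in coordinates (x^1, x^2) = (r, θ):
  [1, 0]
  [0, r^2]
ds^2 = g_{ij} dx^i dx^j; only the non-zero components contribute.
ds^2 = dr^2 + r^2 dθ^2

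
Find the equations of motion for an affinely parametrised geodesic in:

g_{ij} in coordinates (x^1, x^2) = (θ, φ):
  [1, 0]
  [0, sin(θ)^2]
Geodesic equation: d^2x^k/dλ^2 + Γ^k_{ij} (dx^i/dλ)(dx^j/dλ) = 0.
Non-zero Christoffel symbols:
Γ^θ_{φ φ} = -sin(2*θ)/2
Γ^φ_{θ φ} = 1/tan(θ)
Substituting (the symmetric pair Γ^k_{ij}, Γ^k_{ji} combines into a factor 2):
d^2θ/dλ^2 - (sin(2*θ)/2) (dφ/dλ)^2 = 0
d^2φ/dλ^2 + (2/tan(θ)) (dθ/dλ)(dφ/dλ) = 0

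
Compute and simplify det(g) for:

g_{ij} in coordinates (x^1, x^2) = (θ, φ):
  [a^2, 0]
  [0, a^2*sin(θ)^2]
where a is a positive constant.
For a 2×2 metric: det(g) = g_{11}·g_{22} - g_{12}·g_{21}
= (a^2)·(a^2*sin(θ)^2) - (0)·(0)
= a^4*sin(θ)^2 - 0
det(g) = a^4*sin(θ)^2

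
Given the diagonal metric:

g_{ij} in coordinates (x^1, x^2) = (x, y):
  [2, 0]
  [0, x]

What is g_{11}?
With x^1 = x, x^2 = y, g_{11} = g_{xx} is the row-1, column-1 entry of the matrix.
g_{11} = 2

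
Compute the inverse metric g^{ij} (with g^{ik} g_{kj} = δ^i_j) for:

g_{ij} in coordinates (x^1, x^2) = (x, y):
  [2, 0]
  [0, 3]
The metric is diagonal, so g^{ij} is diagonal with entries 1/g_{ii}: diag(1/2, 1/3).
g^{ij}:
  [1/2, 0]
  [0, 1/3]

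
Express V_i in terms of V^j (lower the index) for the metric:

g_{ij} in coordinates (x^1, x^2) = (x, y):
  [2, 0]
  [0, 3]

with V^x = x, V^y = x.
V_i = g_{ij} V^j:
V_x = (2)(x) + (0)(x) = 2*x
V_y = (0)(x) + (3)(x) = 3*x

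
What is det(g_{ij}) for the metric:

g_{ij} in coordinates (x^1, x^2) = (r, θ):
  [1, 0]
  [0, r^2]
For a 2×2 metric: det(g) = g_{11}·g_{22} - g_{12}·g_{21}
= (1)·(r^2) - (0)·(0)
= r^2 - 0
det(g) = r^2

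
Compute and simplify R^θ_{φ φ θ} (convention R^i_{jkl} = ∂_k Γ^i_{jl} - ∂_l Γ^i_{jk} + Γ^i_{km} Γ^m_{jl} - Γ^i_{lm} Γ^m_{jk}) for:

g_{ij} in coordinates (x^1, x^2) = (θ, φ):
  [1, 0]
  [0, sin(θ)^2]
Non-zero Christoffel symbols (Γ^k_{ij} = Γ^k_{ji}):
Γ^θ_{φ φ} = -sin(2*θ)/2
Γ^φ_{θ φ} = 1/tan(θ)
R^θ_{φ φ θ} = ∂_φ Γ^θ_{φ θ} - ∂_θ Γ^θ_{φ φ} + Γ^θ_{φ m} Γ^m_{φ θ} - Γ^θ_{θ m} Γ^m_{φ φ}
  = (0) - (-cos(2*θ)) + (-cos(θ)^2) - (0) = -sin(θ)^2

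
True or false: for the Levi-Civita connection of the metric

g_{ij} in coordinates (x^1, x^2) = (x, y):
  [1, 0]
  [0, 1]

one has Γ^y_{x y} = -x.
Γ^y_{x y} = (1/2) g^{yy} (∂_x g_{yy} + ∂_y g_{yx} - ∂_y g_{xy}) = (1/2)(1)((0) + (0) - (0)) = 0
This differs from the proposed value -x.
False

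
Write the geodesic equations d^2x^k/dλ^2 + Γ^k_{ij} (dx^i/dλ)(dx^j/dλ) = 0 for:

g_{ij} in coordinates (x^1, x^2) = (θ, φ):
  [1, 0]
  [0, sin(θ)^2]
Geodesic equation: d^2x^k/dλ^2 + Γ^k_{ij} (dx^i/dλ)(dx^j/dλ) = 0.
Non-zero Christoffel symbols:
Γ^θ_{φ φ} = -sin(2*θ)/2
Γ^φ_{θ φ} = 1/tan(θ)
Substituting (the symmetric pair Γ^k_{ij}, Γ^k_{ji} combines into a factor 2):
d^2θ/dλ^2 - (sin(2*θ)/2) (dφ/dλ)^2 = 0
d^2φ/dλ^2 + (2/tan(θ)) (dθ/dλ)(dφ/dλ) = 0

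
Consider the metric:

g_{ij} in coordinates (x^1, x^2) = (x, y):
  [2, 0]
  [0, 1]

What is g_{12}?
With x^1 = x, x^2 = y, g_{12} = g_{xy} is the row-1, column-2 entry of the matrix.
g_{12} = 0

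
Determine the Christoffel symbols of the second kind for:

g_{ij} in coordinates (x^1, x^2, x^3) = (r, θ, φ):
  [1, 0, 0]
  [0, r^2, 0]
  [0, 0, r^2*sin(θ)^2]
Using Γ^k_{ij} = (1/2) g^{km} (∂_i g_{mj} + ∂_j g_{mi} - ∂_m g_{ij}); the metric is diagonal, so only the m = k term contributes.
Non-zero symbols (using the symmetry Γ^k_{ij} = Γ^k_{ji}):
Γ^r_{θ θ} = (1/2) g^{rr} (∂_θ g_{rθ} + ∂_θ g_{rθ} - ∂_r g_{θθ}) = (1/2)(1)((0) + (0) - (2*r)) = -r
Γ^r_{φ φ} = (1/2) g^{rr} (∂_φ g_{rφ} + ∂_φ g_{rφ} - ∂_r g_{φφ}) = (1/2)(1)((0) + (0) - (2*r*sin(θ)^2)) = -r*sin(θ)^2
Γ^θ_{r θ} = (1/2) g^{θθ} (∂_r g_{θθ} + ∂_θ g_{θr} - ∂_θ g_{rθ}) = (1/2)(1/r^2)((2*r) + (0) - (0)) = 1/r
Γ^θ_{φ φ} = (1/2) g^{θθ} (∂_φ g_{θφ} + ∂_φ g_{θφ} - ∂_θ g_{φφ}) = (1/2)(1/r^2)((0) + (0) - (r^2*sin(2*θ))) = -sin(2*θ)/2
Γ^φ_{r φ} = (1/2) g^{φφ} (∂_r g_{φφ} + ∂_φ g_{φr} - ∂_φ g_{rφ}) = (1/2)(1/(r^2*sin(θ)^2))((2*r*sin(θ)^2) + (0) - (0)) = 1/r
Γ^φ_{θ φ} = (1/2) g^{φφ} (∂_θ g_{φφ} + ∂_φ g_{φθ} - ∂_φ g_{θφ}) = (1/2)(1/(r^2*sin(θ)^2))((r^2*sin(2*θ)) + (0) - (0)) = 1/tan(θ)
All other Christoffel symbols are zero.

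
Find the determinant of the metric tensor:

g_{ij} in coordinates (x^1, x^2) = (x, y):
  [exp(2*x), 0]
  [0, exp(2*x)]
For a 2×2 metric: det(g) = g_{11}·g_{22} - g_{12}·g_{21}
= (exp(2*x))·(exp(2*x)) - (0)·(0)
= exp(4*x) - 0
det(g) = exp(4*x)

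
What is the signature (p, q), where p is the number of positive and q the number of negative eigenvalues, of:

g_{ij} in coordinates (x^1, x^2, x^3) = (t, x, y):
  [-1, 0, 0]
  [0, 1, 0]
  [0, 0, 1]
The metric is diagonal, so its eigenvalues are the diagonal entries: -1, 1, 1 (at a generic point, where coordinate-dependent entries are positive).
2 positive, 1 negative.
(2, 1) - Lorentzian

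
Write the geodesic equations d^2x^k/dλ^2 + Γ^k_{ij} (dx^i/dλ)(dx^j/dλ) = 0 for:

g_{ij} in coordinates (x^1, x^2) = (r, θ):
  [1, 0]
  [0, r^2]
Geodesic equation: d^2x^k/dλ^2 + Γ^k_{ij} (dx^i/dλ)(dx^j/dλ) = 0.
Non-zero Christoffel symbols:
Γ^r_{θ θ} = -r
Γ^θ_{r θ} = 1/r
Substituting (the symmetric pair Γ^k_{ij}, Γ^k_{ji} combines into a factor 2):
d^2r/dλ^2 - r (dθ/dλ)^2 = 0
d^2θ/dλ^2 + (2/r) (dr/dλ)(dθ/dλ) = 0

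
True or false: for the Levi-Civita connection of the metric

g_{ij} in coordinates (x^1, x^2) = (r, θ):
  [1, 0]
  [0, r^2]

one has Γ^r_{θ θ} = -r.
Γ^r_{θ θ} = (1/2) g^{rr} (∂_θ g_{rθ} + ∂_θ g_{rθ} - ∂_r g_{θθ}) = (1/2)(1)((0) + (0) - (2*r)) = -r
This equals the proposed value -r.
True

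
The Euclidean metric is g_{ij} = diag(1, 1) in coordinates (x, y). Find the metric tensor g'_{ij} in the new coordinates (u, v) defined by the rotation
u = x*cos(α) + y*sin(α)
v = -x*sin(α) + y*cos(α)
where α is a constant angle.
Invert the transformation: x = u*cos(α) - v*sin(α), y = u*sin(α) + v*cos(α)
g'_{ij} = (∂x^k/∂x'^i)(∂x^l/∂x'^j) g_{kl}; with g_{kl} = δ_{kl} this is Σ_k (∂x^k/∂x'^i)(∂x^k/∂x'^j).
Jacobian: ∂x/∂u = cos(α), ∂x/∂v = -sin(α), ∂y/∂u = sin(α), ∂y/∂v = cos(α)
g'_{uu} = (cos(α))(cos(α)) + (sin(α))(sin(α)) = 1
g'_{uv} = (cos(α))(-sin(α)) + (sin(α))(cos(α)) = 0
g'_{vv} = (-sin(α))(-sin(α)) + (cos(α))(cos(α)) = 1
g'_{ij} = diag(1, 1)
The Euclidean metric is invariant under rotations.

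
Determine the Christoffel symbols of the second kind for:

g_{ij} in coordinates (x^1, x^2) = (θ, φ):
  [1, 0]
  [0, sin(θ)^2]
Using Γ^k_{ij} = (1/2) g^{km} (∂_i g_{mj} + ∂_j g_{mi} - ∂_m g_{ij}); the metric is diagonal, so only the m = k term contributes.
Non-zero symbols (using the symmetry Γ^k_{ij} = Γ^k_{ji}):
Γ^θ_{φ φ} = (1/2) g^{θθ} (∂_φ g_{θφ} + ∂_φ g_{θφ} - ∂_θ g_{φφ}) = (1/2)(1)((0) + (0) - (sin(2*θ))) = -sin(2*θ)/2
Γ^φ_{θ φ} = (1/2) g^{φφ} (∂_θ g_{φφ} + ∂_φ g_{φθ} - ∂_φ g_{θφ}) = (1/2)(1/sin(θ)^2)((sin(2*θ)) + (0) - (0)) = 1/tan(θ)
All other Christoffel symbols are zero.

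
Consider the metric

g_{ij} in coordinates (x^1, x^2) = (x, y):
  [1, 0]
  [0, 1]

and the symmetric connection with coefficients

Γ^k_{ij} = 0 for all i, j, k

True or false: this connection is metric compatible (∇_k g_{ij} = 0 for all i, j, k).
Using ∇_k g_{ij} = ∂_k g_{ij} - Γ^m_{ki} g_{mj} - Γ^m_{kj} g_{im}:
e.g. ∇_y g_{xx} = (0) - (0) - (0) = 0
Every component ∇_k g_{ij} vanishes: the connection is metric compatible.
True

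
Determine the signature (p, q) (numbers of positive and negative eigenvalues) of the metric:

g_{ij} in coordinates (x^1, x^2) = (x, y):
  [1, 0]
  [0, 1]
The metric is diagonal, so its eigenvalues are the diagonal entries: 1, 1 (at a generic point, where coordinate-dependent entries are positive).
2 positive, 0 negative.
(2, 0) - Riemannian (positive definite)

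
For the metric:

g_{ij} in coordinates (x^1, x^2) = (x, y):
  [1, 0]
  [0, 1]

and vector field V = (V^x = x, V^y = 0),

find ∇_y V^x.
All Christoffel symbols are zero.
∇_y V^x = ∂_y V^x + Γ^x_{y j} V^j
  = (0) + (0)(x) + (0)(0)
  = 0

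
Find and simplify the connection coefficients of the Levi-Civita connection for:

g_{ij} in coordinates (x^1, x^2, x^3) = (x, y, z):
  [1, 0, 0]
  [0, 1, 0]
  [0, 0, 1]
Using Γ^k_{ij} = (1/2) g^{km} (∂_i g_{mj} + ∂_j g_{mi} - ∂_m g_{ij}); the metric is diagonal, so only the m = k term contributes.
Every metric component is constant, so all ∂_m g_{ij} = 0 and every Christoffel symbol vanishes.
All Christoffel symbols are zero.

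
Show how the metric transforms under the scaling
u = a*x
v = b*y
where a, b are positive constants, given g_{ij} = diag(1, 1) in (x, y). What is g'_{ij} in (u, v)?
Invert the transformation: x = u/a, y = v/b
g'_{ij} = (∂x^k/∂x'^i)(∂x^l/∂x'^j) g_{kl}; with g_{kl} = δ_{kl} this is Σ_k (∂x^k/∂x'^i)(∂x^k/∂x'^j).
Jacobian: ∂x/∂u = 1/a, ∂x/∂v = 0, ∂y/∂u = 0, ∂y/∂v = 1/b
g'_{uu} = (1/a)(1/a) + (0)(0) = 1/a^2
g'_{uv} = (1/a)(0) + (0)(1/b) = 0
g'_{vv} = (0)(0) + (1/b)(1/b) = 1/b^2
g'_{ij} = diag(1/a^2, 1/b^2)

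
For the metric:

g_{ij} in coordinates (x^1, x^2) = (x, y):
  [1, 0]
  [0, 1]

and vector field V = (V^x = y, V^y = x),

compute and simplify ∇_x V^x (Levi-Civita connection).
All Christoffel symbols are zero.
∇_x V^x = ∂_x V^x + Γ^x_{x j} V^j
  = (0) + (0)(y) + (0)(x)
  = 0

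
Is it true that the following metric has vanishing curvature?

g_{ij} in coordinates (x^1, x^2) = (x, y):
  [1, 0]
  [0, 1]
All metric components are constant, so every Christoffel symbol vanishes and R^i_{jkl} = 0.
Yes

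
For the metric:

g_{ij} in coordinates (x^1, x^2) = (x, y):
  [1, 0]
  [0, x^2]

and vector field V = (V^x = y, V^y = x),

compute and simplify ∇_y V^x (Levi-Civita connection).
Non-zero Christoffel symbols:
Γ^x_{y y} = -x
Γ^y_{x y} = 1/x
∇_y V^x = ∂_y V^x + Γ^x_{y j} V^j
  = (1) + (0)(y) + (-x)(x)
  = 1 - x^2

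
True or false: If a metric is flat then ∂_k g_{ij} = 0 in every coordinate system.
Flatness means R^i_{jkl} = 0; the components can still vary, e.g. the flat plane in polar coordinates has g_{θθ} = r^2.
False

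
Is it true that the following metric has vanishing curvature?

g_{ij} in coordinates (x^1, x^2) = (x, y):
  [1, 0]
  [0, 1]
All metric components are constant, so every Christoffel symbol vanishes and R^i_{jkl} = 0.
Yes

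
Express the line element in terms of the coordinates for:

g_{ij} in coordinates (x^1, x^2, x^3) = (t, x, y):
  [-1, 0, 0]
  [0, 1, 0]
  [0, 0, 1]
ds^2 = g_{ij} dx^i dx^j; only the non-zero components contribute.
ds^2 = -dt^2 + dx^2 + dy^2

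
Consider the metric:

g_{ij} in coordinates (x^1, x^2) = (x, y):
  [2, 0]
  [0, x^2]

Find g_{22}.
With x^1 = x, x^2 = y, g_{22} = g_{yy} is the row-2, column-2 entry of the matrix.
g_{22} = x^2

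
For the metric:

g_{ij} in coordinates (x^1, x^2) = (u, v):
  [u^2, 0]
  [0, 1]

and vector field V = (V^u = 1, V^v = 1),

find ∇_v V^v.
Non-zero Christoffel symbols:
Γ^u_{u u} = 1/u
∇_v V^v = ∂_v V^v + Γ^v_{v j} V^j
  = (0) + (0)(1) + (0)(1)
  = 0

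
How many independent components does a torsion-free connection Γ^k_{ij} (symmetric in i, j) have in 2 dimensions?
Γ^k_{ij} has n choices for the upper index and n(n+1)/2 independent symmetric lower index pairs.
Total = 2 × 2×3/2 = 2 × 3 = 6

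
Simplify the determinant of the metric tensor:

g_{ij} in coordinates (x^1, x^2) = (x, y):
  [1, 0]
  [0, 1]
For a 2×2 metric: det(g) = g_{11}·g_{22} - g_{12}·g_{21}
= (1)·(1) - (0)·(0)
= 1 - 0
det(g) = 1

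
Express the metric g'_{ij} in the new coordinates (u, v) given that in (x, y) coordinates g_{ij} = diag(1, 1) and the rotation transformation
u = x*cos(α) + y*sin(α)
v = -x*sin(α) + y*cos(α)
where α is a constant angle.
Invert the transformation: x = u*cos(α) - v*sin(α), y = u*sin(α) + v*cos(α)
g'_{ij} = (∂x^k/∂x'^i)(∂x^l/∂x'^j) g_{kl}; with g_{kl} = δ_{kl} this is Σ_k (∂x^k/∂x'^i)(∂x^k/∂x'^j).
Jacobian: ∂x/∂u = cos(α), ∂x/∂v = -sin(α), ∂y/∂u = sin(α), ∂y/∂v = cos(α)
g'_{uu} = (cos(α))(cos(α)) + (sin(α))(sin(α)) = 1
g'_{uv} = (cos(α))(-sin(α)) + (sin(α))(cos(α)) = 0
g'_{vv} = (-sin(α))(-sin(α)) + (cos(α))(cos(α)) = 1
g'_{ij} = diag(1, 1)
The Euclidean metric is invariant under rotations.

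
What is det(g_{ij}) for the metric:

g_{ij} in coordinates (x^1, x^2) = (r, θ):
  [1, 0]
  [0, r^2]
For a 2×2 metric: det(g) = g_{11}·g_{22} - g_{12}·g_{21}
= (1)·(r^2) - (0)·(0)
= r^2 - 0
det(g) = r^2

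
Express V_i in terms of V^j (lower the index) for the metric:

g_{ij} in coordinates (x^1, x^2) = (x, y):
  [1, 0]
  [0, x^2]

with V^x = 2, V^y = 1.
V_i = g_{ij} V^j:
V_x = (1)(2) + (0)(1) = 2
V_y = (0)(2) + (x^2)(1) = x^2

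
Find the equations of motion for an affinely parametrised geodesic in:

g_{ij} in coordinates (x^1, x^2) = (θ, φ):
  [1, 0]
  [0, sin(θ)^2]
Geodesic equation: d^2x^k/dλ^2 + Γ^k_{ij} (dx^i/dλ)(dx^j/dλ) = 0.
Non-zero Christoffel symbols:
Γ^θ_{φ φ} = -sin(2*θ)/2
Γ^φ_{θ φ} = 1/tan(θ)
Substituting (the symmetric pair Γ^k_{ij}, Γ^k_{ji} combines into a factor 2):
d^2θ/dλ^2 - (sin(2*θ)/2) (dφ/dλ)^2 = 0
d^2φ/dλ^2 + (2/tan(θ)) (dθ/dλ)(dφ/dλ) = 0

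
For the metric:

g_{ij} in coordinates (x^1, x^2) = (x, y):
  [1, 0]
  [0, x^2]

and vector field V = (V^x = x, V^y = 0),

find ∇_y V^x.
Non-zero Christoffel symbols:
Γ^x_{y y} = -x
Γ^y_{x y} = 1/x
∇_y V^x = ∂_y V^x + Γ^x_{y j} V^j
  = (0) + (0)(x) + (-x)(0)
  = 0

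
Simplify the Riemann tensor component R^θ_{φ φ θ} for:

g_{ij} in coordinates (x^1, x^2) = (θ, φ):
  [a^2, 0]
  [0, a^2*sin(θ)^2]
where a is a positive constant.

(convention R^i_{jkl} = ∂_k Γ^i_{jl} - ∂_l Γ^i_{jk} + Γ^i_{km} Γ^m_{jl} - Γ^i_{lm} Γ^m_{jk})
Non-zero Christoffel symbols (Γ^k_{ij} = Γ^k_{ji}):
Γ^θ_{φ φ} = -sin(2*θ)/2
Γ^φ_{θ φ} = 1/tan(θ)
R^θ_{φ φ θ} = ∂_φ Γ^θ_{φ θ} - ∂_θ Γ^θ_{φ φ} + Γ^θ_{φ m} Γ^m_{φ θ} - Γ^θ_{θ m} Γ^m_{φ φ}
  = (0) - (-cos(2*θ)) + (-cos(θ)^2) - (0) = -sin(θ)^2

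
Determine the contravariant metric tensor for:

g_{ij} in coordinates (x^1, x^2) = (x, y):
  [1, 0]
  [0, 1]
The metric is diagonal, so g^{ij} is diagonal with entries 1/g_{ii}: diag(1, 1).
g^{ij}:
  [1, 0]
  [0, 1]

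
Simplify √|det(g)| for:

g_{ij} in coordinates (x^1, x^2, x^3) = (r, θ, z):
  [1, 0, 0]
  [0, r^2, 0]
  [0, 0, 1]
det(g) = r^2
√|det(g)| = r
Volume element: dV = r dr dθ dz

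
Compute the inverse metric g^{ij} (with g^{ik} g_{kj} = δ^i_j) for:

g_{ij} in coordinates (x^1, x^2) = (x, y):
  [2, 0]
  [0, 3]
The metric is diagonal, so g^{ij} is diagonal with entries 1/g_{ii}: diag(1/2, 1/3).
g^{ij}:
  [1/2, 0]
  [0, 1/3]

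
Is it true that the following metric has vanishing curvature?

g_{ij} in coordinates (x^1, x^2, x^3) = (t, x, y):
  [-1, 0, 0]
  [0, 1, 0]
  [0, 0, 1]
All metric components are constant, so every Christoffel symbol vanishes and R^i_{jkl} = 0.
Yes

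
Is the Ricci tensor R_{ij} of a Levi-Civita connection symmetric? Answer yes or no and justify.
R_{ij} = R^k_{ikj}; the pair symmetry R_{kilj} = R_{ljki} gives R_{ij} = R_{ji}.
Yes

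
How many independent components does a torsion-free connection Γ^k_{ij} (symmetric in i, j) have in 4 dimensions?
Γ^k_{ij} has n choices for the upper index and n(n+1)/2 independent symmetric lower index pairs.
Total = 4 × 4×5/2 = 4 × 10 = 40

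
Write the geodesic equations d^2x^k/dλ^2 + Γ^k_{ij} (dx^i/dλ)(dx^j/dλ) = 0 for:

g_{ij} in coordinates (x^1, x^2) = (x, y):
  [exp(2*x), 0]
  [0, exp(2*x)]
Geodesic equation: d^2x^k/dλ^2 + Γ^k_{ij} (dx^i/dλ)(dx^j/dλ) = 0.
Non-zero Christoffel symbols:
Γ^x_{x x} = 1
Γ^x_{y y} = -1
Γ^y_{x y} = 1
Substituting (the symmetric pair Γ^k_{ij}, Γ^k_{ji} combines into a factor 2):
d^2x/dλ^2 + (dx/dλ)^2 - (dy/dλ)^2 = 0
d^2y/dλ^2 + 2 (dx/dλ)(dy/dλ) = 0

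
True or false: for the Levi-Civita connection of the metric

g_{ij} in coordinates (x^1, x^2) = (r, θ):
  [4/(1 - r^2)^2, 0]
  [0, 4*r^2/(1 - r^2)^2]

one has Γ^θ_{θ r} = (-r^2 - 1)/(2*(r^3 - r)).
Γ^θ_{θ r} = (1/2) g^{θθ} (∂_θ g_{θr} + ∂_r g_{θθ} - ∂_θ g_{θr}) = (1/2)((1 - r^2)^2/(4*r^2))((0) + (-8*(r^3 + r)/(r^2 - 1)^3) - (0)) = (-r^2 - 1)/(r^3 - r)
This differs from the proposed value (-r^2 - 1)/(2*(r^3 - r)).
False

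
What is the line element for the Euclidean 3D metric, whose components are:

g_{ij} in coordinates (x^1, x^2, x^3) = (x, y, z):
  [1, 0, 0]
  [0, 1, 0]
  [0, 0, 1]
ds^2 = g_{ij} dx^i dx^j; only the non-zero components contribute.
ds^2 = dx^2 + dy^2 + dz^2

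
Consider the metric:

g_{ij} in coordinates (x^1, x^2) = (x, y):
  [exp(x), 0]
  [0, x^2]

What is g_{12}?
With x^1 = x, x^2 = y, g_{12} = g_{xy} is the row-1, column-2 entry of the matrix.
g_{12} = 0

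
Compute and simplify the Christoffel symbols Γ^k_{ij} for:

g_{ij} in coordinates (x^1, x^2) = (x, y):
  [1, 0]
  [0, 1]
Using Γ^k_{ij} = (1/2) g^{km} (∂_i g_{mj} + ∂_j g_{mi} - ∂_m g_{ij}); the metric is diagonal, so only the m = k term contributes.
Every metric component is constant, so all ∂_m g_{ij} = 0 and every Christoffel symbol vanishes.
All Christoffel symbols are zero.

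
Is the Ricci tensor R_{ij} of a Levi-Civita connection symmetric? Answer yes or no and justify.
R_{ij} = R^k_{ikj}; the pair symmetry R_{kilj} = R_{ljki} gives R_{ij} = R_{ji}.
Yes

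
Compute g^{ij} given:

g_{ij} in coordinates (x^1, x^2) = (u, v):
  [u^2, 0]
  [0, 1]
The metric is diagonal, so g^{ij} is diagonal with entries 1/g_{ii}: diag(1/(u^2), 1).
g^{ij}:
  [1/u^2, 0]
  [0, 1]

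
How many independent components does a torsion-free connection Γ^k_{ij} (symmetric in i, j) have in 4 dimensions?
Γ^k_{ij} has n choices for the upper index and n(n+1)/2 independent symmetric lower index pairs.
Total = 4 × 4×5/2 = 4 × 10 = 40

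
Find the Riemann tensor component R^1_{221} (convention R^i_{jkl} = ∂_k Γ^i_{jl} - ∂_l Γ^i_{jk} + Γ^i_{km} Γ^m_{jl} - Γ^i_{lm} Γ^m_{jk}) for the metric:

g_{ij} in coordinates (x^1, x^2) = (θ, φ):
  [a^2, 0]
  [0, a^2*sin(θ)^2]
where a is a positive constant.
Non-zero Christoffel symbols (Γ^k_{ij} = Γ^k_{ji}):
Γ^θ_{φ φ} = -sin(2*θ)/2
Γ^φ_{θ φ} = 1/tan(θ)
R^θ_{φ φ θ} = ∂_φ Γ^θ_{φ θ} - ∂_θ Γ^θ_{φ φ} + Γ^θ_{φ m} Γ^m_{φ θ} - Γ^θ_{θ m} Γ^m_{φ φ}
  = (0) - (-cos(2*θ)) + (-cos(θ)^2) - (0) = -sin(θ)^2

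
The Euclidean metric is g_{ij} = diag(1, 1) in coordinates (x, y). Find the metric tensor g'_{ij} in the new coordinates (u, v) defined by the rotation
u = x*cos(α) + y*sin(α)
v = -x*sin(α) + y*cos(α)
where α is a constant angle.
Invert the transformation: x = u*cos(α) - v*sin(α), y = u*sin(α) + v*cos(α)
g'_{ij} = (∂x^k/∂x'^i)(∂x^l/∂x'^j) g_{kl}; with g_{kl} = δ_{kl} this is Σ_k (∂x^k/∂x'^i)(∂x^k/∂x'^j).
Jacobian: ∂x/∂u = cos(α), ∂x/∂v = -sin(α), ∂y/∂u = sin(α), ∂y/∂v = cos(α)
g'_{uu} = (cos(α))(cos(α)) + (sin(α))(sin(α)) = 1
g'_{uv} = (cos(α))(-sin(α)) + (sin(α))(cos(α)) = 0
g'_{vv} = (-sin(α))(-sin(α)) + (cos(α))(cos(α)) = 1
g'_{ij} = diag(1, 1)
The Euclidean metric is invariant under rotations.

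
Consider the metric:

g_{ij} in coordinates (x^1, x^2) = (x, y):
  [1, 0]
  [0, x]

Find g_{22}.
With x^1 = x, x^2 = y, g_{22} = g_{yy} is the row-2, column-2 entry of the matrix.
g_{22} = x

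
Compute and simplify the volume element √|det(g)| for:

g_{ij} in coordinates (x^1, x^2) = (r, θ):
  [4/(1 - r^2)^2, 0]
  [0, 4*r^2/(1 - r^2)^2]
det(g) = 16*r^2/(1 - r^2)^4
√|det(g)| = 4*r/(r^2 - 1)^2
Volume element: dV = 4*r/(r^2 - 1)^2 dr dθ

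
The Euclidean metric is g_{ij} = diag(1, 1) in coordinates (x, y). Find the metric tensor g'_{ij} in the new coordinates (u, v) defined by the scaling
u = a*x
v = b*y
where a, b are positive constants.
Invert the transformation: x = u/a, y = v/b
g'_{ij} = (∂x^k/∂x'^i)(∂x^l/∂x'^j) g_{kl}; with g_{kl} = δ_{kl} this is Σ_k (∂x^k/∂x'^i)(∂x^k/∂x'^j).
Jacobian: ∂x/∂u = 1/a, ∂x/∂v = 0, ∂y/∂u = 0, ∂y/∂v = 1/b
g'_{uu} = (1/a)(1/a) + (0)(0) = 1/a^2
g'_{uv} = (1/a)(0) + (0)(1/b) = 0
g'_{vv} = (0)(0) + (1/b)(1/b) = 1/b^2
g'_{ij} = diag(1/a^2, 1/b^2)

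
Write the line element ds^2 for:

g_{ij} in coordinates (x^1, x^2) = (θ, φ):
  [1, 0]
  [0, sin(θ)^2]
ds^2 = g_{ij} dx^i dx^j; only the non-zero components contribute.
ds^2 = dθ^2 + sin(θ)^2 dφ^2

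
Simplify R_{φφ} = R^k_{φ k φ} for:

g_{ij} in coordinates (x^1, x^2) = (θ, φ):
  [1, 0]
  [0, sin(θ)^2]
Non-zero Christoffel symbols (Γ^k_{ij} = Γ^k_{ji}):
Γ^θ_{φ φ} = -sin(2*θ)/2
Γ^φ_{θ φ} = 1/tan(θ)
R^θ_{φ θ φ} = ∂_θ Γ^θ_{φ φ} - ∂_φ Γ^θ_{φ θ} + Γ^θ_{θ m} Γ^m_{φ φ} - Γ^θ_{φ m} Γ^m_{φ θ}
  = (-cos(2*θ)) - (0) + (0) - (-cos(θ)^2) = sin(θ)^2
R^φ_{φ φ φ} = 0 (a repeated index in an antisymmetric pair)
R_{φφ} = R^θ_{φ θ φ} + R^φ_{φ φ φ} = (sin(θ)^2) + (0) = sin(θ)^2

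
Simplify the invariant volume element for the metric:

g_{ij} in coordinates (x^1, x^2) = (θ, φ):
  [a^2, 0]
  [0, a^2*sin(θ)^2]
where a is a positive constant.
det(g) = a^4*sin(θ)^2
√|det(g)| = a^2*sin(θ) (taking 0 < θ < π so that |sin(θ)| = sin(θ))
Volume element: dV = a^2*sin(θ) dθ dφ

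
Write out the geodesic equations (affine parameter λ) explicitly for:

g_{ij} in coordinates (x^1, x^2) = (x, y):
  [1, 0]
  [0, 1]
Geodesic equation: d^2x^k/dλ^2 + Γ^k_{ij} (dx^i/dλ)(dx^j/dλ) = 0.
All Christoffel symbols vanish, so the geodesics are straight lines:
d^2x/dλ^2 = 0
d^2y/dλ^2 = 0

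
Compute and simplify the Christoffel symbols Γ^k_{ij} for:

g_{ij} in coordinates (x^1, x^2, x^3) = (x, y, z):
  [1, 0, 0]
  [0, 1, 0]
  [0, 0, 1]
Using Γ^k_{ij} = (1/2) g^{km} (∂_i g_{mj} + ∂_j g_{mi} - ∂_m g_{ij}); the metric is diagonal, so only the m = k term contributes.
Every metric component is constant, so all ∂_m g_{ij} = 0 and every Christoffel symbol vanishes.
All Christoffel symbols are zero.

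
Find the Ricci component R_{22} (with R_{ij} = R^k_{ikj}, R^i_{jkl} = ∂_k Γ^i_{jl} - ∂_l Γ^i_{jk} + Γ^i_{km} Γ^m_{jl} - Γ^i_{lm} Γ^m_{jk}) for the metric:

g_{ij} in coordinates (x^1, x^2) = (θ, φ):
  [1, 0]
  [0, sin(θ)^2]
Non-zero Christoffel symbols (Γ^k_{ij} = Γ^k_{ji}):
Γ^θ_{φ φ} = -sin(2*θ)/2
Γ^φ_{θ φ} = 1/tan(θ)
R^θ_{φ θ φ} = ∂_θ Γ^θ_{φ φ} - ∂_φ Γ^θ_{φ θ} + Γ^θ_{θ m} Γ^m_{φ φ} - Γ^θ_{φ m} Γ^m_{φ θ}
  = (-cos(2*θ)) - (0) + (0) - (-cos(θ)^2) = sin(θ)^2
R^φ_{φ φ φ} = 0 (a repeated index in an antisymmetric pair)
R_{φφ} = R^θ_{φ θ φ} + R^φ_{φ φ φ} = (sin(θ)^2) + (0) = sin(θ)^2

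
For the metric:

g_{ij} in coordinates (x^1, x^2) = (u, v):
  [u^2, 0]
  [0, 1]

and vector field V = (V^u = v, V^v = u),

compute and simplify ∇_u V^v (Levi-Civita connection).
Non-zero Christoffel symbols:
Γ^u_{u u} = 1/u
∇_u V^v = ∂_u V^v + Γ^v_{u j} V^j
  = (1) + (0)(v) + (0)(u)
  = 1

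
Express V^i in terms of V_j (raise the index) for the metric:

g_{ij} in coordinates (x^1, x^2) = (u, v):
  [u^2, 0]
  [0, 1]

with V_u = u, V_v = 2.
Inverse metric (diagonal): g^{uu} = 1/u^2, g^{vv} = 1
V^i = g^{ij} V_j:
V^u = (1/u^2)(u) + (0)(2) = 1/u
V^v = (0)(u) + (1)(2) = 2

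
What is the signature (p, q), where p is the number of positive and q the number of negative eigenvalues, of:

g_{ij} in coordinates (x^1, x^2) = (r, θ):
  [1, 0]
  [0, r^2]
The metric is diagonal, so its eigenvalues are the diagonal entries: 1, r^2 (at a generic point, where coordinate-dependent entries are positive).
2 positive, 0 negative.
(2, 0) - Riemannian (positive definite)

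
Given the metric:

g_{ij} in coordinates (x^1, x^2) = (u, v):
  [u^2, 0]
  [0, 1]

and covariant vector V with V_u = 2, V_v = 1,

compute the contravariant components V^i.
Inverse metric (diagonal): g^{uu} = 1/u^2, g^{vv} = 1
V^i = g^{ij} V_j:
V^u = (1/u^2)(2) + (0)(1) = 2/u^2
V^v = (0)(2) + (1)(1) = 1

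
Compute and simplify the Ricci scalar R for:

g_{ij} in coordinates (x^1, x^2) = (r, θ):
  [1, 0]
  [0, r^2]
Non-zero Christoffel symbols (Γ^k_{ij} = Γ^k_{ji}):
Γ^r_{θ θ} = -r
Γ^θ_{r θ} = 1/r
Ricci tensor (R_{ij} = R^k_{ikj}): R_{rr} = 0, R_{rθ} = 0, R_{θθ} = 0
Inverse metric: g^{rr} = 1, g^{θθ} = 1/r^2
R = g^{ij} R_{ij} = (1)(0) + (1/r^2)(0) = 0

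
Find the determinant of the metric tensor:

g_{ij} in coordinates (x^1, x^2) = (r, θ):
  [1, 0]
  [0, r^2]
For a 2×2 metric: det(g) = g_{11}·g_{22} - g_{12}·g_{21}
= (1)·(r^2) - (0)·(0)
= r^2 - 0
det(g) = r^2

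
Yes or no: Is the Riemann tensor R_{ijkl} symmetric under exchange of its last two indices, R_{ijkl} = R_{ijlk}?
It is antisymmetric in the last pair: R_{ijkl} = -R_{ijlk}.
No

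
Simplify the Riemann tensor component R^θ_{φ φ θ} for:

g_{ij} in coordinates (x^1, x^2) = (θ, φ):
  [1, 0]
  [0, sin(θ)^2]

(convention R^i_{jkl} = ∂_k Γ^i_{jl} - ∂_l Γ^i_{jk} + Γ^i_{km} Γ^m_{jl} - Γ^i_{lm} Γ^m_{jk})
Non-zero Christoffel symbols (Γ^k_{ij} = Γ^k_{ji}):
Γ^θ_{φ φ} = -sin(2*θ)/2
Γ^φ_{θ φ} = 1/tan(θ)
R^θ_{φ φ θ} = ∂_φ Γ^θ_{φ θ} - ∂_θ Γ^θ_{φ φ} + Γ^θ_{φ m} Γ^m_{φ θ} - Γ^θ_{θ m} Γ^m_{φ φ}
  = (0) - (-cos(2*θ)) + (-cos(θ)^2) - (0) = -sin(θ)^2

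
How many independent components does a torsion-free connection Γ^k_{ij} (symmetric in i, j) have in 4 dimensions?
Γ^k_{ij} has n choices for the upper index and n(n+1)/2 independent symmetric lower index pairs.
Total = 4 × 4×5/2 = 4 × 10 = 40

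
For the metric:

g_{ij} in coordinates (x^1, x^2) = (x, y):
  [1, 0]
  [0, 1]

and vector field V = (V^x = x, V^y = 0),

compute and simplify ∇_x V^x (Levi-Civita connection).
All Christoffel symbols are zero.
∇_x V^x = ∂_x V^x + Γ^x_{x j} V^j
  = (1) + (0)(x) + (0)(0)
  = 1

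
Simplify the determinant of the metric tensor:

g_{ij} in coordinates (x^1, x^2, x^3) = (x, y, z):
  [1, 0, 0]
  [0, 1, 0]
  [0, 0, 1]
Diagonal metric: det(g) = g_{11}·g_{22}·g_{33}
= (1)·(1)·(1)
det(g) = 1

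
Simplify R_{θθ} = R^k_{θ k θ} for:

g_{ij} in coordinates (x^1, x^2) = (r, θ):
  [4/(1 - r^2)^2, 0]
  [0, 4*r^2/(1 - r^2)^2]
Non-zero Christoffel symbols (Γ^k_{ij} = Γ^k_{ji}):
Γ^r_{r r} = 2*r/(1 - r^2)
Γ^r_{θ θ} = (r^3 + r)/(r^2 - 1)
Γ^θ_{r θ} = (-r^2 - 1)/(r^3 - r)
R^r_{θ r θ} = ∂_r Γ^r_{θ θ} - ∂_θ Γ^r_{θ r} + Γ^r_{r m} Γ^m_{θ θ} - Γ^r_{θ m} Γ^m_{θ r}
  = ((r^4 - 4*r^2 - 1)/(r^2 - 1)^2) - (0) + (-2*r^2*(r^2 + 1)/(r^2 - 1)^2) - (-(r^2 + 1)^2/(r^2 - 1)^2) = -4*r^2/(r^2 - 1)^2
R^θ_{θ θ θ} = 0 (a repeated index in an antisymmetric pair)
R_{θθ} = R^r_{θ r θ} + R^θ_{θ θ θ} = (-4*r^2/(r^2 - 1)^2) + (0) = -4*r^2/(r^2 - 1)^2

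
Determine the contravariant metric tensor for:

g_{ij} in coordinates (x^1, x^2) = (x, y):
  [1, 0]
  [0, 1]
The metric is diagonal, so g^{ij} is diagonal with entries 1/g_{ii}: diag(1, 1).
g^{ij}:
  [1, 0]
  [0, 1]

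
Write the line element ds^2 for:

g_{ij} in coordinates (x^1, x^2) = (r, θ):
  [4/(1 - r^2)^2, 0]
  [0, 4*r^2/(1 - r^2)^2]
ds^2 = g_{ij} dx^i dx^j; only the non-zero components contribute.
ds^2 = (4/(1 - r^2)^2) dr^2 + (4*r^2/(1 - r^2)^2) dθ^2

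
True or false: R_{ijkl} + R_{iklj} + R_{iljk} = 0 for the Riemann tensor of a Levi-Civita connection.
This is the first (algebraic) Bianchi identity.
True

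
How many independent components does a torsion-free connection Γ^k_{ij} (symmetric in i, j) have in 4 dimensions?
Γ^k_{ij} has n choices for the upper index and n(n+1)/2 independent symmetric lower index pairs.
Total = 4 × 4×5/2 = 4 × 10 = 40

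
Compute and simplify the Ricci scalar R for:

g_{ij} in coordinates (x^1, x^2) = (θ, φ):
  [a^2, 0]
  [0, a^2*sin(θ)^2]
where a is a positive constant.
Non-zero Christoffel symbols (Γ^k_{ij} = Γ^k_{ji}):
Γ^θ_{φ φ} = -sin(2*θ)/2
Γ^φ_{θ φ} = 1/tan(θ)
Ricci tensor (R_{ij} = R^k_{ikj}): R_{θθ} = 1, R_{θφ} = 0, R_{φφ} = sin(θ)^2
Inverse metric: g^{θθ} = 1/a^2, g^{φφ} = 1/(a^2*sin(θ)^2)
R = g^{ij} R_{ij} = (1/a^2)(1) + (1/(a^2*sin(θ)^2))(sin(θ)^2) = 2/a^2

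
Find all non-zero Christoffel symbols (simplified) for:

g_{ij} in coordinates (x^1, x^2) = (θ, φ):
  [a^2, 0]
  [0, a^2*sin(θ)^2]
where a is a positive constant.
Using Γ^k_{ij} = (1/2) g^{km} (∂_i g_{mj} + ∂_j g_{mi} - ∂_m g_{ij}); the metric is diagonal, so only the m = k term contributes.
Non-zero symbols (using the symmetry Γ^k_{ij} = Γ^k_{ji}):
Γ^θ_{φ φ} = (1/2) g^{θθ} (∂_φ g_{θφ} + ∂_φ g_{θφ} - ∂_θ g_{φφ}) = (1/2)(1/a^2)((0) + (0) - (a^2*sin(2*θ))) = -sin(2*θ)/2
Γ^φ_{θ φ} = (1/2) g^{φφ} (∂_θ g_{φφ} + ∂_φ g_{φθ} - ∂_φ g_{θφ}) = (1/2)(1/(a^2*sin(θ)^2))((a^2*sin(2*θ)) + (0) - (0)) = 1/tan(θ)
All other Christoffel symbols are zero.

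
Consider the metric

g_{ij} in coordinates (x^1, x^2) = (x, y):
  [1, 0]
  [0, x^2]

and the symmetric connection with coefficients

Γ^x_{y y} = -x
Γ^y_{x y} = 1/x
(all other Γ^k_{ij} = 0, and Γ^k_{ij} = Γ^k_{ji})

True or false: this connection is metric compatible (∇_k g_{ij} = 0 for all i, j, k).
Using ∇_k g_{ij} = ∂_k g_{ij} - Γ^m_{ki} g_{mj} - Γ^m_{kj} g_{im}:
e.g. ∇_x g_{yy} = (2*x) - (x) - (x) = 0
Every component ∇_k g_{ij} vanishes: the connection is metric compatible.
True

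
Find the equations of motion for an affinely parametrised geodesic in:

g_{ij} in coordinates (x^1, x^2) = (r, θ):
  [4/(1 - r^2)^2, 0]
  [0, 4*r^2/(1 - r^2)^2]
Geodesic equation: d^2x^k/dλ^2 + Γ^k_{ij} (dx^i/dλ)(dx^j/dλ) = 0.
Non-zero Christoffel symbols:
Γ^r_{r r} = 2*r/(1 - r^2)
Γ^r_{θ θ} = (r^3 + r)/(r^2 - 1)
Γ^θ_{r θ} = (-r^2 - 1)/(r^3 - r)
Substituting (the symmetric pair Γ^k_{ij}, Γ^k_{ji} combines into a factor 2):
d^2r/dλ^2 + (2*r/(1 - r^2)) (dr/dλ)^2 + ((r^3 + r)/(r^2 - 1)) (dθ/dλ)^2 = 0
d^2θ/dλ^2 + ((-2*r^2 - 2)/(r^3 - r)) (dr/dλ)(dθ/dλ) = 0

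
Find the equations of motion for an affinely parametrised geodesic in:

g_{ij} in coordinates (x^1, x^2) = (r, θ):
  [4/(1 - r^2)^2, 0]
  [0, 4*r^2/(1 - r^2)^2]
Geodesic equation: d^2x^k/dλ^2 + Γ^k_{ij} (dx^i/dλ)(dx^j/dλ) = 0.
Non-zero Christoffel symbols:
Γ^r_{r r} = 2*r/(1 - r^2)
Γ^r_{θ θ} = (r^3 + r)/(r^2 - 1)
Γ^θ_{r θ} = (-r^2 - 1)/(r^3 - r)
Substituting (the symmetric pair Γ^k_{ij}, Γ^k_{ji} combines into a factor 2):
d^2r/dλ^2 + (2*r/(1 - r^2)) (dr/dλ)^2 + ((r^3 + r)/(r^2 - 1)) (dθ/dλ)^2 = 0
d^2θ/dλ^2 + ((-2*r^2 - 2)/(r^3 - r)) (dr/dλ)(dθ/dλ) = 0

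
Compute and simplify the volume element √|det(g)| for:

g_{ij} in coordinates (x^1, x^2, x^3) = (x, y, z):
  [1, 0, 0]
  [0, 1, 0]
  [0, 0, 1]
det(g) = 1
√|det(g)| = 1
Volume element: dV = 1 dx dy dz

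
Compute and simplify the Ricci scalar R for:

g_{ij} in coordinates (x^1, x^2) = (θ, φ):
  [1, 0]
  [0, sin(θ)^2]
Non-zero Christoffel symbols (Γ^k_{ij} = Γ^k_{ji}):
Γ^θ_{φ φ} = -sin(2*θ)/2
Γ^φ_{θ φ} = 1/tan(θ)
Ricci tensor (R_{ij} = R^k_{ikj}): R_{θθ} = 1, R_{θφ} = 0, R_{φφ} = sin(θ)^2
Inverse metric: g^{θθ} = 1, g^{φφ} = 1/sin(θ)^2
R = g^{ij} R_{ij} = (1)(1) + (1/sin(θ)^2)(sin(θ)^2) = 2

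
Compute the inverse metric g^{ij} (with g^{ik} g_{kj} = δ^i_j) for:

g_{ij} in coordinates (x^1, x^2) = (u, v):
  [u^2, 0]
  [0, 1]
The metric is diagonal, so g^{ij} is diagonal with entries 1/g_{ii}: diag(1/(u^2), 1).
g^{ij}:
  [1/u^2, 0]
  [0, 1]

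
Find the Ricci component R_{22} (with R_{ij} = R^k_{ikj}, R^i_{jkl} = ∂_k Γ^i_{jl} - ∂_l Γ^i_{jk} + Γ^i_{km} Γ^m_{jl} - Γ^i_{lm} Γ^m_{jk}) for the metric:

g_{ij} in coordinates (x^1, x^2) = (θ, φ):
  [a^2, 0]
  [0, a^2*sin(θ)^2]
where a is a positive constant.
Non-zero Christoffel symbols (Γ^k_{ij} = Γ^k_{ji}):
Γ^θ_{φ φ} = -sin(2*θ)/2
Γ^φ_{θ φ} = 1/tan(θ)
R^θ_{φ θ φ} = ∂_θ Γ^θ_{φ φ} - ∂_φ Γ^θ_{φ θ} + Γ^θ_{θ m} Γ^m_{φ φ} - Γ^θ_{φ m} Γ^m_{φ θ}
  = (-cos(2*θ)) - (0) + (0) - (-cos(θ)^2) = sin(θ)^2
R^φ_{φ φ φ} = 0 (a repeated index in an antisymmetric pair)
R_{φφ} = R^θ_{φ θ φ} + R^φ_{φ φ φ} = (sin(θ)^2) + (0) = sin(θ)^2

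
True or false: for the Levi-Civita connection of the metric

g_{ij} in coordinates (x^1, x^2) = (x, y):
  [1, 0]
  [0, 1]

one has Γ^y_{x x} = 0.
Γ^y_{x x} = (1/2) g^{yy} (∂_x g_{yx} + ∂_x g_{yx} - ∂_y g_{xx}) = (1/2)(1)((0) + (0) - (0)) = 0
This equals the proposed value 0.
True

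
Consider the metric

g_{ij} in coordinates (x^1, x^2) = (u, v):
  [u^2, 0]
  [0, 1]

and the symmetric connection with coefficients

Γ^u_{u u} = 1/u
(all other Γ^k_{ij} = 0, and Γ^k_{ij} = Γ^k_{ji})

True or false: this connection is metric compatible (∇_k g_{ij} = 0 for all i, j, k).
Using ∇_k g_{ij} = ∂_k g_{ij} - Γ^m_{ki} g_{mj} - Γ^m_{kj} g_{im}:
e.g. ∇_u g_{uu} = (2*u) - (u) - (u) = 0
Every component ∇_k g_{ij} vanishes: the connection is metric compatible.
True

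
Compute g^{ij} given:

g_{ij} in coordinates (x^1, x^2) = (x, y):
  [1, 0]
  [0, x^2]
The metric is diagonal, so g^{ij} is diagonal with entries 1/g_{ii}: diag(1, 1/(x^2)).
g^{ij}:
  [1, 0]
  [0, 1/x^2]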